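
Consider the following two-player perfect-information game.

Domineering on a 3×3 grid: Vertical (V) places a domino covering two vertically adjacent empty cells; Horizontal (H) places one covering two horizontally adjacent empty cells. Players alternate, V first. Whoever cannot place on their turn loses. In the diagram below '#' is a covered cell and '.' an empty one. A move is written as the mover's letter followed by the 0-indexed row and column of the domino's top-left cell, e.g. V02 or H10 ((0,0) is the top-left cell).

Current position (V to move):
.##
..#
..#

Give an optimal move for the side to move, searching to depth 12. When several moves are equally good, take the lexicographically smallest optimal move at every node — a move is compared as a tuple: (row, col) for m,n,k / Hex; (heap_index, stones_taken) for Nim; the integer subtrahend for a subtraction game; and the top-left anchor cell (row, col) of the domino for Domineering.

V's best at [.##/..#/..#]: V10

p1 V@[.##/..#/..#]: V00[###/#.#/..#]-1 V10[.##/#.#/#.#]+1* V11[.##/.##/.##]+1
p2 H@[.##/#.#/#.#] terminal -1; root [.##/..#/..#] d12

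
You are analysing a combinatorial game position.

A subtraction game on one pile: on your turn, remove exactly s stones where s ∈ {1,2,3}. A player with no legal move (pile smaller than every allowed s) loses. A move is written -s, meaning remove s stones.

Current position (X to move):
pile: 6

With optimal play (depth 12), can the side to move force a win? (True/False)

[6] X move#1: -1:-1/5, -2:+1/4*, -3:-1/3
[4] O move#2: -1:-1/3*, -2:-1/2, -3:-1/1
[3] X move#3: -1:-1/2, -2:-1/1, -3:+1/0*
[0] end (terminal -1, O#4); searched 6 to 12

X winning at [6]: True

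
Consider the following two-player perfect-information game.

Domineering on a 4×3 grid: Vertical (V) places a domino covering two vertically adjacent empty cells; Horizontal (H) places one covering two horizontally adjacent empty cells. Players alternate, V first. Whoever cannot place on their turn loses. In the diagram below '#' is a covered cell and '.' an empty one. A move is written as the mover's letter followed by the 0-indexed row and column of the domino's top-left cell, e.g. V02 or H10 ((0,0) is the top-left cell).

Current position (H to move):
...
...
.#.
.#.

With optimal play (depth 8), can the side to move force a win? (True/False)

H winning at [.../.../.#./.#.]: False

p1 H@[.../.../.#./.#.]: H00[##./.../.#./.#.]-1* H01[.##/.../.#./.#.]-1 H10[.../##./.#./.#.]-1 H11[.../.##/.#./.#.]-1
p2 V@[##./.../.#./.#.]: V02[###/..#/.#./.#.]+1* V10[##./#../##./.#.]+1 V12[##./..#/.##/.#.]+1 V20[##./.../##./##.]+1 V22[##./.../.##/.##]+1
p3 H@[###/..#/.#./.#.]: H10[###/###/.#./.#.]-1*
p4 V@[###/###/.#./.#.]: V20[###/###/##./##.]+1* V22[###/###/.##/.##]+1
p5 H@[###/###/##./##.] terminal -1; root [.../.../.#./.#.] d8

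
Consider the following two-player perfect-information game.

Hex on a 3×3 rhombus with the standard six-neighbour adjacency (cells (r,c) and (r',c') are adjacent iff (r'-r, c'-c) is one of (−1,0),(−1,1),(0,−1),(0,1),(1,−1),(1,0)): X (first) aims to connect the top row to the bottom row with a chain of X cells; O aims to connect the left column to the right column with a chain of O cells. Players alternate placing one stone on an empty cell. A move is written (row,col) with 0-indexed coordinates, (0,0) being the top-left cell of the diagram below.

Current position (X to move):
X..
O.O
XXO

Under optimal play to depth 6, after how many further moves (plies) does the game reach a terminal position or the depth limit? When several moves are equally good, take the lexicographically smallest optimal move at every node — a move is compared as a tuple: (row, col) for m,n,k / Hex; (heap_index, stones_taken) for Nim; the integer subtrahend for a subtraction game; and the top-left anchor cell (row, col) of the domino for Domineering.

PV length from [X../O.O/XXO]: 3 plies

[X../O.O/XXO] X move#1: (0,1):-1/XX./O.O/XXO, (0,2):-1/X.X/O.O/XXO, (1,1):+1/X../OXO/XXO*
[X../OXO/XXO] O move#2: (0,1):-1/XO./OXO/XXO*, (0,2):-1/X.O/OXO/XXO
[XO./OXO/XXO] X move#3: (0,2):+1/XOX/OXO/XXO*
[XOX/OXO/XXO] end (terminal -1, O#4); searched X../O.O/XXO to 6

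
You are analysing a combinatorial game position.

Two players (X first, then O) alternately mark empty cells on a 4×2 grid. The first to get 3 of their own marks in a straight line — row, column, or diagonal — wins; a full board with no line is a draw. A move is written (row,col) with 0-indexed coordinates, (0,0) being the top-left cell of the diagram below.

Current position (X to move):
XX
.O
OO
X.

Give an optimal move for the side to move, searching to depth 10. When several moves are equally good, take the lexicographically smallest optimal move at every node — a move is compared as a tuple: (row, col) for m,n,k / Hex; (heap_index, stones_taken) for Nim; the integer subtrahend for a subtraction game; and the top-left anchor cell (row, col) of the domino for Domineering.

X's best at [XX/.O/OO/X.]: (3,1)

[XX/.O/OO/X.] X move#1: (1,0):-1/XX/XO/OO/X., (3,1):+0/XX/.O/OO/XX*
[XX/.O/OO/XX] O move#2: (1,0):+0/XX/OO/OO/XX*
[XX/OO/OO/XX] end (terminal +0, X#3); searched XX/.O/OO/X. to 10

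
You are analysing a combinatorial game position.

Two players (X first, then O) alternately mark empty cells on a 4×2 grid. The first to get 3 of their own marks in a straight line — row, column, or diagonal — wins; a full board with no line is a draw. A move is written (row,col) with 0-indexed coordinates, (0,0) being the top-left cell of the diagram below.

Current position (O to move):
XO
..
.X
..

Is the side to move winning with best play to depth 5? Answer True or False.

p1 O@[XO/../.X/..]: (1,0)[XO/O./.X/..]+0* (1,1)[XO/.O/.X/..]+0 (2,0)[XO/../OX/..]+0 (3,0)[XO/../.X/O.]+0 (3,1)[XO/../.X/.O]+0
p2 X@[XO/O./.X/..]: (1,1)[XO/OX/.X/..]+0* (2,0)[XO/O./XX/..]+0 (3,0)[XO/O./.X/X.]+0 (3,1)[XO/O./.X/.X]+0
p3 O@[XO/OX/.X/..]: (2,0)[XO/OX/OX/..]-1 (3,0)[XO/OX/.X/O.]-1 (3,1)[XO/OX/.X/.O]+0*
p4 X@[XO/OX/.X/.O]: (2,0)[XO/OX/XX/.O]+0* (3,0)[XO/OX/.X/XO]+0
p5 O@[XO/OX/XX/.O]: (3,0)[XO/OX/XX/OO]+0*
p6 X@[XO/OX/XX/OO] terminal +0; root [XO/../.X/..] d5

O winning at [XO/../.X/..]: False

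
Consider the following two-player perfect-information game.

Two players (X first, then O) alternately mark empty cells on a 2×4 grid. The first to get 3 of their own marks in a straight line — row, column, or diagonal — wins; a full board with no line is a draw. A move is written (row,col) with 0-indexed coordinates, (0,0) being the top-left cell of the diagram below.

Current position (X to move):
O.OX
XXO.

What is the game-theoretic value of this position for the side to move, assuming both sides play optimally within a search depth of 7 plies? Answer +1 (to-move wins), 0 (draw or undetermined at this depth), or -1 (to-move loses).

[O.OX/XXO.] X move#1: (0,1):+0/OXOX/XXO.*, (1,3):-1/O.OX/XXOX
[OXOX/XXO.] O move#2: (1,3):+0/OXOX/XXOO*
[OXOX/XXOO] end (terminal +0, X#3); searched O.OX/XXO. to 7

value(O.OX/XXO., X) = 0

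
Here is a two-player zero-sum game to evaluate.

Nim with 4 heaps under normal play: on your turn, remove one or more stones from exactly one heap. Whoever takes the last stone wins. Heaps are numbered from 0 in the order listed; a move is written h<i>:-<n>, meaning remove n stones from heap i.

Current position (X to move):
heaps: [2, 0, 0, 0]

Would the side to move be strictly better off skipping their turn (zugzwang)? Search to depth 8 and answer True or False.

zugzwang((2,0,0,0), X) = False

[(2,0,0,0)] X move#1: h0:-1:-1/(1,0,0,0), h0:-2:+1/(0,0,0,0)*
[(0,0,0,0)] end (terminal -1, O#2); searched (2,0,0,0) to 8
pass branch (O moves first from the same position):
  | [(2,0,0,0)] O move#1: h0:-1:-1/(1,0,0,0), h0:-2:+1/(0,0,0,0)*
  | [(0,0,0,0)] end (terminal -1, X#2); searched (2,0,0,0) to 8
X moving scores +1; X passing scores -1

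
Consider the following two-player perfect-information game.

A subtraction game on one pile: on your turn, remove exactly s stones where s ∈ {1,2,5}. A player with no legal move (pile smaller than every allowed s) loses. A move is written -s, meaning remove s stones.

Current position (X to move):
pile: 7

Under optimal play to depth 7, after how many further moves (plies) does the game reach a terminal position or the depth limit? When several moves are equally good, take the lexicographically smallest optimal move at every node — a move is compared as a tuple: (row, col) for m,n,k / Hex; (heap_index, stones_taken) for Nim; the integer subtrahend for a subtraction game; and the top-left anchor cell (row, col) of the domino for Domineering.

ply 1, X at 7 | -1=+1→6*; -2=-1→5; -5=-1→2
ply 2, O at 6 | -1=-1→5*; -2=-1→4; -5=-1→1
ply 3, X at 5 | -1=-1→4; -2=+1→3*; -5=+1→0
ply 4, O at 3 | -1=-1→2*; -2=-1→1
ply 5, X at 2 | -1=-1→1; -2=+1→0*
ply 6: 0 is terminal -1 (O); from 7 depth 7

PV length from [7]: 5 plies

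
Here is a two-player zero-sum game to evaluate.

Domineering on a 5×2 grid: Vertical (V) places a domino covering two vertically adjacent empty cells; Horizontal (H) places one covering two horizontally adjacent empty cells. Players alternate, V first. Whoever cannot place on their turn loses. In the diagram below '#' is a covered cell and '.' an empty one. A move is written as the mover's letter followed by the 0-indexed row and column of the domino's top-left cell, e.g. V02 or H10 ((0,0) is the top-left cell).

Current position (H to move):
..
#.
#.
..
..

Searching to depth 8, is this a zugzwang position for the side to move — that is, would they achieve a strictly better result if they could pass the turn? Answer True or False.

zugzwang(../#./#./../.., H) = False

p1 H@[../#./#./../..]: H00[##/#./#./../..]-1 H30[../#./#./##/..]+1* H40[../#./#./../##]+1
p2 V@[../#./#./##/..]: V01[.#/##/#./##/..]-1* V11[../##/##/##/..]-1
p3 H@[.#/##/#./##/..]: H40[.#/##/#./##/##]+1*
p4 V@[.#/##/#./##/##] terminal -1; root [../#./#./../..] d8
pass branch (V moves first from the same position):
  | p1 V@[../#./#./../..]: V01[.#/##/#./../..]-1 V11[../##/##/../..]-1 V21[../#./##/.#/..]+1* V30[../#./#./#./#.]+1 V31[../#./#./.#/.#]+1
  | p2 H@[../#./##/.#/..]: H00[##/#./##/.#/..]-1* H40[../#./##/.#/##]-1
  | p3 V@[##/#./##/.#/..]: V30[##/#./##/##/#.]+1*
  | p4 H@[##/#./##/##/#.] terminal -1; root [../#./#./../..] d8
H moving scores +1; H passing scores -1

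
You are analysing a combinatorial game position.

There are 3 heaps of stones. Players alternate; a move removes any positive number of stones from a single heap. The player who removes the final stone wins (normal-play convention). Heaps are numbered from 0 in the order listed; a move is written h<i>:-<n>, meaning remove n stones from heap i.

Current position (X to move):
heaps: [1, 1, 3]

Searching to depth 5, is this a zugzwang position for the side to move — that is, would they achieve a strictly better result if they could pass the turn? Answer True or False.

zugzwang((1,1,3), X) = False

[(1,1,3)] X move#1: h0:-1:-1/(0,1,3), h1:-1:-1/(1,0,3), h2:-1:-1/(1,1,2), h2:-2:-1/(1,1,1), h2:-3:+1/(1,1,0)*
[(1,1,0)] O move#2: h0:-1:-1/(0,1,0)*, h1:-1:-1/(1,0,0)
[(0,1,0)] X move#3: h1:-1:+1/(0,0,0)*
[(0,0,0)] end (terminal -1, O#4); searched (1,1,3) to 5
suppose X passes — search the same position with O to move:
pass> [(1,1,3)] O move#1: h0:-1:-1/(0,1,3), h1:-1:-1/(1,0,3), h2:-1:-1/(1,1,2), h2:-2:-1/(1,1,1), h2:-3:+1/(1,1,0)*
pass> [(1,1,0)] X move#2: h0:-1:-1/(0,1,0)*, h1:-1:-1/(1,0,0)
pass> [(0,1,0)] O move#3: h1:-1:+1/(0,0,0)*
pass> [(0,0,0)] end (terminal -1, X#4); searched (1,1,3) to 5
for X: play +1, pass -1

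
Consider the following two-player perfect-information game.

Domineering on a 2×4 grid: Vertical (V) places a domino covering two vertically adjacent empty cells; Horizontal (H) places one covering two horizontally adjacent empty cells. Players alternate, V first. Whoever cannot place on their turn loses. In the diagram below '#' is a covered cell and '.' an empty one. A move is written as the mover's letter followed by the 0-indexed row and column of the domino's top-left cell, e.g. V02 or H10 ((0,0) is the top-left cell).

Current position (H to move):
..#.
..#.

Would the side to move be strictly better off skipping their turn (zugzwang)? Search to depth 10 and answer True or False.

ply 1, H at ..#./..#. | H00=+1→###./..#.*; H10=+1→..#./###.
ply 2, V at ###./..#. | V03=-1→####/..##*
ply 3, H at ####/..## | H10=+1→####/####*
ply 4: ####/#### is terminal -1 (V); from ..#./..#. depth 10
if H skipped the turn, V would face:
~ ply 1, V at ..#./..#. | V00=+1→#.#./#.#.*; V01=+1→.##./.##.; V03=-1→..##/..##
~ ply 2: #.#./#.#. is terminal -1 (H); from ..#./..#. depth 10
compare (H): move=+1 vs pass=-1

zugzwang(..#./..#., H) = False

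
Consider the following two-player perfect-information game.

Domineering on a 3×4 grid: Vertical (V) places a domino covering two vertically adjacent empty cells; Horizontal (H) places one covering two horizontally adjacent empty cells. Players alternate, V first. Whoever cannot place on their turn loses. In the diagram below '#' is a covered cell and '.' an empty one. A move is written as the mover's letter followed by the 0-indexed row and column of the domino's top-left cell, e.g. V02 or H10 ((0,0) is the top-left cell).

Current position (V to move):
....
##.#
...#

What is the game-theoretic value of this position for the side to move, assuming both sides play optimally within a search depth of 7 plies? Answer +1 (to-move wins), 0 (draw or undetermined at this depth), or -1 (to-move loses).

value(..../##.#/...#, V) = -1

p1 V@[..../##.#/...#]: V02[..#./####/...#]-1* V12[..../####/..##]-1
p2 H@[..#./####/...#]: H00[###./####/...#]+1* H20[..#./####/##.#]+1 H21[..#./####/.###]+1
p3 V@[###./####/...#] terminal -1; root [..../##.#/...#] d7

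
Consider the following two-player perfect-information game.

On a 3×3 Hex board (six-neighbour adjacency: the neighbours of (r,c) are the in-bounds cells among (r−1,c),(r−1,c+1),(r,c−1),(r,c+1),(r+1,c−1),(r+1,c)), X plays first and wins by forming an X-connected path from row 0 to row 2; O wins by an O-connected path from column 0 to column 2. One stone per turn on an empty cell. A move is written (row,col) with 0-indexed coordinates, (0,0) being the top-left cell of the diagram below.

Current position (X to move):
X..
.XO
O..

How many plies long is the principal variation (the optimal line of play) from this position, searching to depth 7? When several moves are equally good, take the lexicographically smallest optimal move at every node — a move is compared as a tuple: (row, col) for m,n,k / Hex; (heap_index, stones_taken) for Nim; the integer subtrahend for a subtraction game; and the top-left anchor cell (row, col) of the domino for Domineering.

ply 1, X at X../.XO/O.. | (0,1)=-1→XX./.XO/O..; (0,2)=-1→X.X/.XO/O..; (1,0)=-1→X../XXO/O..; (2,1)=+1→X../.XO/OX.*; (2,2)=-1→X../.XO/O.X
ply 2, O at X../.XO/OX. | (0,1)=-1→XO./.XO/OX.*; (0,2)=-1→X.O/.XO/OX.; (1,0)=-1→X../OXO/OX.; (2,2)=-1→X../.XO/OXO
ply 3, X at XO./.XO/OX. | (0,2)=+1→XOX/.XO/OX.*; (1,0)=+1→XO./XXO/OX.; (2,2)=+1→XO./.XO/OXX
ply 4: XOX/.XO/OX. is terminal -1 (O); from X../.XO/O.. depth 7

PV length from [X../.XO/O..]: 3 plies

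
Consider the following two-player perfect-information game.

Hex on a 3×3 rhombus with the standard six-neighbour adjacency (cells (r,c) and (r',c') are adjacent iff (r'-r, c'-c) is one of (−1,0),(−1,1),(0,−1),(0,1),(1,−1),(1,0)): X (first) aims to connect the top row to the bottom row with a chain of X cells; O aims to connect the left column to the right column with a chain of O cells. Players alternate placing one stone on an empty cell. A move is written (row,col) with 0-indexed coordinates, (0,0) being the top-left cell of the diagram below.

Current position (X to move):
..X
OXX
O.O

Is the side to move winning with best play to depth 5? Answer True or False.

[..X/OXX/O.O] X move#1: (0,0):-1/X.X/OXX/O.O, (0,1):-1/.XX/OXX/O.O, (2,1):+1/..X/OXX/OXO*
[..X/OXX/OXO] end (terminal -1, O#2); searched ..X/OXX/O.O to 5

X winning at [..X/OXX/O.O]: True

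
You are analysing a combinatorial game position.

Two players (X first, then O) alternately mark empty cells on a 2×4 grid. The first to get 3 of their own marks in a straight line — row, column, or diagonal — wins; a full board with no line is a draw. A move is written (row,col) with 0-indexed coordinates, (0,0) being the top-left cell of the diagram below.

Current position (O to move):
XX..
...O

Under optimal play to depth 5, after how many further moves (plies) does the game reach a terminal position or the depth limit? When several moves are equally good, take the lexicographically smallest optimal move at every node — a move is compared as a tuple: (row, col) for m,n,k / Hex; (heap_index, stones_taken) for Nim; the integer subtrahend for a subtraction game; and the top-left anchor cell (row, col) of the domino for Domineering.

ply 1, O at XX../...O | (0,2)=+0→XXO./...O*; (0,3)=-1→XX.O/...O; (1,0)=-1→XX../O..O; (1,1)=-1→XX../.O.O; (1,2)=-1→XX../..OO
ply 2, X at XXO./...O | (0,3)=+0→XXOX/...O*; (1,0)=+0→XXO./X..O; (1,1)=+0→XXO./.X.O; (1,2)=+0→XXO./..XO
ply 3, O at XXOX/...O | (1,0)=+0→XXOX/O..O*; (1,1)=+0→XXOX/.O.O; (1,2)=+0→XXOX/..OO
ply 4, X at XXOX/O..O | (1,1)=+0→XXOX/OX.O*; (1,2)=+0→XXOX/O.XO
ply 5, O at XXOX/OX.O | (1,2)=+0→XXOX/OXOO*
ply 6: XXOX/OXOO is terminal +0 (X); from XX../...O depth 5

PV length from [XX../...O]: 5 plies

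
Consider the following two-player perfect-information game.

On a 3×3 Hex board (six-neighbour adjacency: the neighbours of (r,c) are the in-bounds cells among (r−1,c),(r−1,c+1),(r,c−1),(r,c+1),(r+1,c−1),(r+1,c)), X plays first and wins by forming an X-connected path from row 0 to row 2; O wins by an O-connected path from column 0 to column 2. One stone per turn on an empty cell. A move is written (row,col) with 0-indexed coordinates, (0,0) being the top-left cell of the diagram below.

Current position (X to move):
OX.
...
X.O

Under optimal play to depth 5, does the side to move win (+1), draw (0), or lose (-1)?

value(OX./.../X.O, X) = +1

p1 X@[OX./.../X.O]: (0,2)[OXX/.../X.O]+1* (1,0)[OX./X../X.O]+1 (1,1)[OX./.X./X.O]+1 (1,2)[OX./..X/X.O]+1 (2,1)[OX./.../XXO]+1
p2 O@[OXX/.../X.O]: (1,0)[OXX/O../X.O]-1* (1,1)[OXX/.O./X.O]-1 (1,2)[OXX/..O/X.O]-1 (2,1)[OXX/.../XOO]-1
p3 X@[OXX/O../X.O]: (1,1)[OXX/OX./X.O]+1* (1,2)[OXX/O.X/X.O]+1 (2,1)[OXX/O../XXO]+1
p4 O@[OXX/OX./X.O] terminal -1; root [OX./.../X.O] d5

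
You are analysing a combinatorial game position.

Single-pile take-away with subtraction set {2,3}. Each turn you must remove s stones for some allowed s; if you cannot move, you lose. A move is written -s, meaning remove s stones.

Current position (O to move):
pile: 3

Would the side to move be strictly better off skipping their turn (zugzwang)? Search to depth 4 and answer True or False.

[3] O move#1: -2:+1/1*, -3:+1/0
[1] end (terminal -1, X#2); searched 3 to 4
pass branch (X moves first from the same position):
  | [3] X move#1: -2:+1/1*, -3:+1/0
  | [1] end (terminal -1, O#2); searched 3 to 4
O moving scores +1; O passing scores -1

zugzwang(3, O) = False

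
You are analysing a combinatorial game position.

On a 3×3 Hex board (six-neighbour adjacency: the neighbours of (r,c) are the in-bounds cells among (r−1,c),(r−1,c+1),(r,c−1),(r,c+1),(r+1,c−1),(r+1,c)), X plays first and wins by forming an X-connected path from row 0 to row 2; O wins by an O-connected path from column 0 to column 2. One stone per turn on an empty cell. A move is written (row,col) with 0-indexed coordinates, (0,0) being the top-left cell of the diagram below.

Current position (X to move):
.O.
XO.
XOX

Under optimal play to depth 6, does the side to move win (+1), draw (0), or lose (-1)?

value(.O./XO./XOX, X) = +1

[.O./XO./XOX] X move#1: (0,0):+1/XO./XO./XOX*, (0,2):+1/.OX/XO./XOX, (1,2):+1/.O./XOX/XOX
[XO./XO./XOX] end (terminal -1, O#2); searched .O./XO./XOX to 6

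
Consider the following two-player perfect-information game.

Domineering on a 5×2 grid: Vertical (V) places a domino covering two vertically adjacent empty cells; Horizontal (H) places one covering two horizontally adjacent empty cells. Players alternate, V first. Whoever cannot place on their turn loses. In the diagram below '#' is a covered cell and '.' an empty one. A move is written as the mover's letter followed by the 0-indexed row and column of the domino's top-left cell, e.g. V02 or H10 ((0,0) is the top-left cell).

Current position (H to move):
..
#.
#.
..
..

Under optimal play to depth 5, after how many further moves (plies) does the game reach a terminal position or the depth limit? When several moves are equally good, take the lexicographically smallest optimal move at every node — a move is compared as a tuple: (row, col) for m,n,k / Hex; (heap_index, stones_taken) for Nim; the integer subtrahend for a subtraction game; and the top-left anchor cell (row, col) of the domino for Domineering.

p1 H@[../#./#./../..]: H00[##/#./#./../..]-1 H30[../#./#./##/..]+1* H40[../#./#./../##]+1
p2 V@[../#./#./##/..]: V01[.#/##/#./##/..]-1* V11[../##/##/##/..]-1
p3 H@[.#/##/#./##/..]: H40[.#/##/#./##/##]+1*
p4 V@[.#/##/#./##/##] terminal -1; root [../#./#./../..] d5

PV length from [../#./#./../..]: 3 plies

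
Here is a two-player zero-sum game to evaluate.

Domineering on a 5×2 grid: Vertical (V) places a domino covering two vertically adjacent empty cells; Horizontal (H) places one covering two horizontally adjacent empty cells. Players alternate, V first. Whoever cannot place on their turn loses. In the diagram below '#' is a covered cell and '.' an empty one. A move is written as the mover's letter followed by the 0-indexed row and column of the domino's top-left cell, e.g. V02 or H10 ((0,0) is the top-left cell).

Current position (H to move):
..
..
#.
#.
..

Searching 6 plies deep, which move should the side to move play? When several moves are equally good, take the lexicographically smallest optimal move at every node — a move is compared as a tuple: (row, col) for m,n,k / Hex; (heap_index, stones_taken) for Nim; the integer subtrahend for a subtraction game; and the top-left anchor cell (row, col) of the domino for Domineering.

H's best at [../../#./#./..]: H00

p1 H@[../../#./#./..]: H00[##/../#./#./..]+1* H10[../##/#./#./..]+1 H40[../../#./#./##]-1
p2 V@[##/../#./#./..]: V11[##/.#/##/#./..]-1* V21[##/../##/##/..]-1 V31[##/../#./##/.#]-1
p3 H@[##/.#/##/#./..]: H40[##/.#/##/#./##]+1*
p4 V@[##/.#/##/#./##] terminal -1; root [../../#./#./..] d6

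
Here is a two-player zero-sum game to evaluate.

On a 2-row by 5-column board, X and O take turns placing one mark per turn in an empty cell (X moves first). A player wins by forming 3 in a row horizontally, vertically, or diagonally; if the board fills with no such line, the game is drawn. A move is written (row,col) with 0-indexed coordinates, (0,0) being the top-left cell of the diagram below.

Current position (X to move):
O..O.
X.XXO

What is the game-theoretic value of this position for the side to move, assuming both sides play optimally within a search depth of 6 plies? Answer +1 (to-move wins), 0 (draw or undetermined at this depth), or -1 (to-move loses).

ply 1, X at O..O./X.XXO | (0,1)=+0→OX.O./X.XXO; (0,2)=+0→O.XO./X.XXO; (0,4)=+0→O..OX/X.XXO; (1,1)=+1→O..O./XXXXO*
ply 2: O..O./XXXXO is terminal -1 (O); from O..O./X.XXO depth 6

value(O..O./X.XXO, X) = +1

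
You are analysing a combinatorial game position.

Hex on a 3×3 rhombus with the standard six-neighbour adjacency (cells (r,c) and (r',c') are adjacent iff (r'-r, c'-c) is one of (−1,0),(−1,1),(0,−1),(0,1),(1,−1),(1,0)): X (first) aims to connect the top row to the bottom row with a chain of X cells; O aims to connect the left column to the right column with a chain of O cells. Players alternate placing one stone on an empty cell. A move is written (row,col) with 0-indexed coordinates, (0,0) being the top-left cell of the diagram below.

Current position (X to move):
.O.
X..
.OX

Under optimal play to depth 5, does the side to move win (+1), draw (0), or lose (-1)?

value(.O./X../.OX, X) = +1

[.O./X../.OX] X move#1: (0,0):+1/XO./X../.OX*, (0,2):+1/.OX/X../.OX, (1,1):+1/.O./XX./.OX, (1,2):+1/.O./X.X/.OX, (2,0):+1/.O./X../XOX
[XO./X../.OX] O move#2: (0,2):-1/XOO/X../.OX*, (1,1):-1/XO./XO./.OX, (1,2):-1/XO./X.O/.OX, (2,0):-1/XO./X../OOX
[XOO/X../.OX] X move#3: (1,1):+1/XOO/XX./.OX*, (1,2):+1/XOO/X.X/.OX, (2,0):+1/XOO/X../XOX
[XOO/XX./.OX] O move#4: (1,2):-1/XOO/XXO/.OX*, (2,0):-1/XOO/XX./OOX
[XOO/XXO/.OX] X move#5: (2,0):+1/XOO/XXO/XOX*
[XOO/XXO/XOX] end (terminal -1, O#6); searched .O./X../.OX to 5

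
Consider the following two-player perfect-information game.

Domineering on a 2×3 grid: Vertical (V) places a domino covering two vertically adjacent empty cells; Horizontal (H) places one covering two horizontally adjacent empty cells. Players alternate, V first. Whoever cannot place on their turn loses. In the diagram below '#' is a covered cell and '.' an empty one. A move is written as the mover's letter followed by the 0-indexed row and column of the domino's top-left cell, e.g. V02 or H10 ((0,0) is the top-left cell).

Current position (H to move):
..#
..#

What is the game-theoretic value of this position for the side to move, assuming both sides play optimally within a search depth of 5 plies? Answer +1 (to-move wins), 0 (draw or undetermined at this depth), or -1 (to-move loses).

[..#/..#] H move#1: H00:+1/###/..#*, H10:+1/..#/###
[###/..#] end (terminal -1, V#2); searched ..#/..# to 5

value(..#/..#, H) = +1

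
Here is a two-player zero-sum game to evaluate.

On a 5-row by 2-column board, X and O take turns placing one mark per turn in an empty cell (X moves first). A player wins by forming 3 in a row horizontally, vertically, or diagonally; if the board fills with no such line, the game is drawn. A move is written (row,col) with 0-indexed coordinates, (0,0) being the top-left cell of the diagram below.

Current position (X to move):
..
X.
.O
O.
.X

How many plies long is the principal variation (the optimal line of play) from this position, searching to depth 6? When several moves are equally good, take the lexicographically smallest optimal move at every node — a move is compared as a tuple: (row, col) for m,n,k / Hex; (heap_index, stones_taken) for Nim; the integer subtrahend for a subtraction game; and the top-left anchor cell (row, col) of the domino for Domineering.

PV length from [../X./.O/O./.X]: 6 plies

ply 1, X at ../X./.O/O./.X | (0,0)=-1→X./X./.O/O./.X; (0,1)=+0→.X/X./.O/O./.X*; (1,1)=+0→../XX/.O/O./.X; (2,0)=+0→../X./XO/O./.X; (3,1)=+0→../X./.O/OX/.X; (4,0)=-1→../X./.O/O./XX
ply 2, O at .X/X./.O/O./.X | (0,0)=+0→OX/X./.O/O./.X*; (1,1)=+0→.X/XO/.O/O./.X; (2,0)=+0→.X/X./OO/O./.X; (3,1)=+0→.X/X./.O/OO/.X; (4,0)=+0→.X/X./.O/O./OX
ply 3, X at OX/X./.O/O./.X | (1,1)=+0→OX/XX/.O/O./.X*; (2,0)=+0→OX/X./XO/O./.X; (3,1)=+0→OX/X./.O/OX/.X; (4,0)=+0→OX/X./.O/O./XX
ply 4, O at OX/XX/.O/O./.X | (2,0)=+0→OX/XX/OO/O./.X*; (3,1)=+0→OX/XX/.O/OO/.X; (4,0)=+0→OX/XX/.O/O./OX
ply 5, X at OX/XX/OO/O./.X | (3,1)=-1→OX/XX/OO/OX/.X; (4,0)=+0→OX/XX/OO/O./XX*
ply 6, O at OX/XX/OO/O./XX | (3,1)=+0→OX/XX/OO/OO/XX*
ply 7: OX/XX/OO/OO/XX is terminal +0 (X); from ../X./.O/O./.X depth 6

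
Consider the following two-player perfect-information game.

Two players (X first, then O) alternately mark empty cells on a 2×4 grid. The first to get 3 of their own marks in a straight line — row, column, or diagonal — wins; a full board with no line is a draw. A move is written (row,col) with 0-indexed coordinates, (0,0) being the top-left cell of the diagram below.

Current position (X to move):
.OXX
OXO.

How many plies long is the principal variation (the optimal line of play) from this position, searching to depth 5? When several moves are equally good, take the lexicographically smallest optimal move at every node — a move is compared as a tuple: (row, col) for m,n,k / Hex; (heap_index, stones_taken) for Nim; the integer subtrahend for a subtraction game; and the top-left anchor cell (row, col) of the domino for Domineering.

p1 X@[.OXX/OXO.]: (0,0)[XOXX/OXO.]+0* (1,3)[.OXX/OXOX]+0
p2 O@[XOXX/OXO.]: (1,3)[XOXX/OXOO]+0*
p3 X@[XOXX/OXOO] terminal +0; root [.OXX/OXO.] d5

PV length from [.OXX/OXO.]: 2 plies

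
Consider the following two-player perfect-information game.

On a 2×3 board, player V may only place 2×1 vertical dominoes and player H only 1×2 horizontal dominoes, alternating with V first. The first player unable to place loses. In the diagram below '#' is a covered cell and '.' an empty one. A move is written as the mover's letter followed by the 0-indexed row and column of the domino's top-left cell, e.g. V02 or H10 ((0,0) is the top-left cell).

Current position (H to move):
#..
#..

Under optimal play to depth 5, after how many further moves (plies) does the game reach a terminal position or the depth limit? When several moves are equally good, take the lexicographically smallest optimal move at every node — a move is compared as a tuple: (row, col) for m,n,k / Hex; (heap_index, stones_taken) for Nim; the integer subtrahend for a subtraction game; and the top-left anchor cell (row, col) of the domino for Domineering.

[#../#..] H move#1: H01:+1/###/#..*, H11:+1/#../###
[###/#..] end (terminal -1, V#2); searched #../#.. to 5

PV length from [#../#..]: 1 ply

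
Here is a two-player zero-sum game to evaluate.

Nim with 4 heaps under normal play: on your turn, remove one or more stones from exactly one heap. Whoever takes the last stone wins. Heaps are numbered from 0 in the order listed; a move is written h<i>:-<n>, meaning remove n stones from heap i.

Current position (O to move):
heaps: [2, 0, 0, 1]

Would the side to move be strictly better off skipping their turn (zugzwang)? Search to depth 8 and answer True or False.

p1 O@[(2,0,0,1)]: h0:-1[(1,0,0,1)]+1* h0:-2[(0,0,0,1)]-1 h3:-1[(2,0,0,0)]-1
p2 X@[(1,0,0,1)]: h0:-1[(0,0,0,1)]-1* h3:-1[(1,0,0,0)]-1
p3 O@[(0,0,0,1)]: h3:-1[(0,0,0,0)]+1*
p4 X@[(0,0,0,0)] terminal -1; root [(2,0,0,1)] d8
suppose O passes — search the same position with X to move:
pass> p1 X@[(2,0,0,1)]: h0:-1[(1,0,0,1)]+1* h0:-2[(0,0,0,1)]-1 h3:-1[(2,0,0,0)]-1
pass> p2 O@[(1,0,0,1)]: h0:-1[(0,0,0,1)]-1* h3:-1[(1,0,0,0)]-1
pass> p3 X@[(0,0,0,1)]: h3:-1[(0,0,0,0)]+1*
pass> p4 O@[(0,0,0,0)] terminal -1; root [(2,0,0,1)] d8
for O: play +1, pass -1

zugzwang((2,0,0,1), O) = False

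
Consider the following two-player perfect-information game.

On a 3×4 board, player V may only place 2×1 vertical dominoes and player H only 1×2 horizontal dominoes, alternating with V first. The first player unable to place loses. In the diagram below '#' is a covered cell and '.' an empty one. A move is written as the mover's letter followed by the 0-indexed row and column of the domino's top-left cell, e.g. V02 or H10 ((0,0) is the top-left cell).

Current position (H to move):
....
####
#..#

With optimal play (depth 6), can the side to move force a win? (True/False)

p1 H@[..../####/#..#]: H00[##../####/#..#]+1* H01[.##./####/#..#]+1 H02[..##/####/#..#]+1 H21[..../####/####]+1
p2 V@[##../####/#..#] terminal -1; root [..../####/#..#] d6

H winning at [..../####/#..#]: True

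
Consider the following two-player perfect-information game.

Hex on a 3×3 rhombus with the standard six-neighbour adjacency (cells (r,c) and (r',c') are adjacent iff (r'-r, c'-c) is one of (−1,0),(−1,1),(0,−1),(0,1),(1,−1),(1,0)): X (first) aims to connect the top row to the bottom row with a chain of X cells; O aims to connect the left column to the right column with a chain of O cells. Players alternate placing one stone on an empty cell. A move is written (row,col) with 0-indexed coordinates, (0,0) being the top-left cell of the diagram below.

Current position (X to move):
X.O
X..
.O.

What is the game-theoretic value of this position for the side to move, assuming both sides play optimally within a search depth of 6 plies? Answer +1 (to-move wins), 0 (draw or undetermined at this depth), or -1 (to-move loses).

value(X.O/X../.O., X) = +1

[X.O/X../.O.] X move#1: (0,1):-1/XXO/X../.O., (1,1):-1/X.O/XX./.O., (1,2):-1/X.O/X.X/.O., (2,0):+1/X.O/X../XO.*, (2,2):-1/X.O/X../.OX
[X.O/X../XO.] end (terminal -1, O#2); searched X.O/X../.O. to 6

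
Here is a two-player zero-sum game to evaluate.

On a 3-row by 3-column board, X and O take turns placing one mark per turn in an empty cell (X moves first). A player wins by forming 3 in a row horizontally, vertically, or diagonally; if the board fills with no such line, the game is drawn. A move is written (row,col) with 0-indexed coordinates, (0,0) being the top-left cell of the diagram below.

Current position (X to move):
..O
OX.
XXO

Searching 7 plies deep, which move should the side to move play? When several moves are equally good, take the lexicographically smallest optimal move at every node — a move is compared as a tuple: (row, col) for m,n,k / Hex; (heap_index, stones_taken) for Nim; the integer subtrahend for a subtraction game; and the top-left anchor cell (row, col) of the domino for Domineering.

X's best at [..O/OX./XXO]: (0,1)

p1 X@[..O/OX./XXO]: (0,0)[X.O/OX./XXO]-1 (0,1)[.XO/OX./XXO]+1* (1,2)[..O/OXX/XXO]+0
p2 O@[.XO/OX./XXO] terminal -1; root [..O/OX./XXO] d7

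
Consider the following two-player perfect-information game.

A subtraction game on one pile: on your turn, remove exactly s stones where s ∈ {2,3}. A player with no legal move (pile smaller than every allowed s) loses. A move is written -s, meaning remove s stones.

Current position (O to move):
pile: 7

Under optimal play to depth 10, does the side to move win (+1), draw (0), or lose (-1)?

p1 O@[7]: -2[5]+1* -3[4]-1
p2 X@[5]: -2[3]-1* -3[2]-1
p3 O@[3]: -2[1]+1* -3[0]+1
p4 X@[1] terminal -1; root [7] d10

value(7, O) = +1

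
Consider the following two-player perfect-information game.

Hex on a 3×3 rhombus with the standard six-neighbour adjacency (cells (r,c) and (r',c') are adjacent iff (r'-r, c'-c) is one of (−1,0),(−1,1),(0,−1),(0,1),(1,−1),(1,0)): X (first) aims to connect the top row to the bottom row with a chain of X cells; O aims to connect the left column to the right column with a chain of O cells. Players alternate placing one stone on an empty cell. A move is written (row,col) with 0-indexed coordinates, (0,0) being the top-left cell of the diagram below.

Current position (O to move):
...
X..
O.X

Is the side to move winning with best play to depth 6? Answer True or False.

[.../X../O.X] O move#1: (0,0):-1/O../X../O.X, (0,1):-1/.O./X../O.X, (0,2):-1/..O/X../O.X, (1,1):+1/.../XO./O.X*, (1,2):+1/.../X.O/O.X, (2,1):-1/.../X../OOX
[.../XO./O.X] X move#2: (0,0):-1/X../XO./O.X*, (0,1):-1/.X./XO./O.X, (0,2):-1/..X/XO./O.X, (1,2):-1/.../XOX/O.X, (2,1):-1/.../XO./OXX
[X../XO./O.X] O move#3: (0,1):+1/XO./XO./O.X*, (0,2):+1/X.O/XO./O.X, (1,2):+1/X../XOO/O.X, (2,1):+1/X../XO./OOX
[XO./XO./O.X] X move#4: (0,2):-1/XOX/XO./O.X*, (1,2):-1/XO./XOX/O.X, (2,1):-1/XO./XO./OXX
[XOX/XO./O.X] O move#5: (1,2):+1/XOX/XOO/O.X*, (2,1):-1/XOX/XO./OOX
[XOX/XOO/O.X] end (terminal -1, X#6); searched .../X../O.X to 6

O winning at [.../X../O.X]: True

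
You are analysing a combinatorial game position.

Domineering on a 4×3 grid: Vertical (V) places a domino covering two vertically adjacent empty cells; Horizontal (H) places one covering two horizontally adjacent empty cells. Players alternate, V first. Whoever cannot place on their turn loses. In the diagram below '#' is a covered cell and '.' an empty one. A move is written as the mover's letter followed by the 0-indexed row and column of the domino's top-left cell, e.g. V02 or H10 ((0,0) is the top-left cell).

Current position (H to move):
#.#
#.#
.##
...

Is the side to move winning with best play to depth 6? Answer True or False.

ply 1, H at #.#/#.#/.##/... | H30=-1→#.#/#.#/.##/##.*; H31=-1→#.#/#.#/.##/.##
ply 2, V at #.#/#.#/.##/##. | V01=+1→###/###/.##/##.*
ply 3: ###/###/.##/##. is terminal -1 (H); from #.#/#.#/.##/... depth 6

H winning at [#.#/#.#/.##/...]: False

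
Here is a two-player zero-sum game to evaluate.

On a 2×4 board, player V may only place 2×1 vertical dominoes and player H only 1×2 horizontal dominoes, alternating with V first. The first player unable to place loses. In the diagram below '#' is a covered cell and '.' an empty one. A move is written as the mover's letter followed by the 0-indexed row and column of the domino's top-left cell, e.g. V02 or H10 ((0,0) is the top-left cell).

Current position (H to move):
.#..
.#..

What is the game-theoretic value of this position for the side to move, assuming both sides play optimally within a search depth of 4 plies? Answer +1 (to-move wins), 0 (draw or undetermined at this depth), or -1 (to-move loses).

[.#../.#..] H move#1: H02:+1/.###/.#..*, H12:+1/.#../.###
[.###/.#..] V move#2: V00:-1/####/##..*
[####/##..] H move#3: H12:+1/####/####*
[####/####] end (terminal -1, V#4); searched .#../.#.. to 4

value(.#../.#.., H) = +1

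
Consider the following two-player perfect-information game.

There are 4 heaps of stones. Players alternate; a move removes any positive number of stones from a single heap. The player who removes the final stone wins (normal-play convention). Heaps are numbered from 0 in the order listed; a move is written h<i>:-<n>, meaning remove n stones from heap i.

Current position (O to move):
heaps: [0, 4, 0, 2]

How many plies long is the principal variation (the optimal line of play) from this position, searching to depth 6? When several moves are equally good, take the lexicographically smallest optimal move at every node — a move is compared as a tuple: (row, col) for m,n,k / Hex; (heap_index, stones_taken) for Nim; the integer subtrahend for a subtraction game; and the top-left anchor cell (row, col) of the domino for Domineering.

PV length from [(0,4,0,2)]: 5 plies

p1 O@[(0,4,0,2)]: h1:-1[(0,3,0,2)]-1 h1:-2[(0,2,0,2)]+1* h1:-3[(0,1,0,2)]-1 h1:-4[(0,0,0,2)]-1 h3:-1[(0,4,0,1)]-1 h3:-2[(0,4,0,0)]-1
p2 X@[(0,2,0,2)]: h1:-1[(0,1,0,2)]-1* h1:-2[(0,0,0,2)]-1 h3:-1[(0,2,0,1)]-1 h3:-2[(0,2,0,0)]-1
p3 O@[(0,1,0,2)]: h1:-1[(0,0,0,2)]-1 h3:-1[(0,1,0,1)]+1* h3:-2[(0,1,0,0)]-1
p4 X@[(0,1,0,1)]: h1:-1[(0,0,0,1)]-1* h3:-1[(0,1,0,0)]-1
p5 O@[(0,0,0,1)]: h3:-1[(0,0,0,0)]+1*
p6 X@[(0,0,0,0)] terminal -1; root [(0,4,0,2)] d6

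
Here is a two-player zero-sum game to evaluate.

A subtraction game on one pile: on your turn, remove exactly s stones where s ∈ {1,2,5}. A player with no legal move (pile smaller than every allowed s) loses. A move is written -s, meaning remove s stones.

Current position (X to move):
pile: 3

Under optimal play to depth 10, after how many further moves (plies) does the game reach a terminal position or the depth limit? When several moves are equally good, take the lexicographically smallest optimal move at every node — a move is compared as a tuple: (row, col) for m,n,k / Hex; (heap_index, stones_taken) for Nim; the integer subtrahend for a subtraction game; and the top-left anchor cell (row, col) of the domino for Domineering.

[3] X move#1: -1:-1/2*, -2:-1/1
[2] O move#2: -1:-1/1, -2:+1/0*
[0] end (terminal -1, X#3); searched 3 to 10

PV length from [3]: 2 plies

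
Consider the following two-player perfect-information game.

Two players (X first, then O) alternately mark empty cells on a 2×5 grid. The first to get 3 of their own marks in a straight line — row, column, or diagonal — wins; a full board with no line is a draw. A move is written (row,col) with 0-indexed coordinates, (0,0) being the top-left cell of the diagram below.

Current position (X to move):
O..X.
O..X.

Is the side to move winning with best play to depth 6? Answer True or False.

X winning at [O..X./O..X.]: True

ply 1, X at O..X./O..X. | (0,1)=+1→OX.X./O..X.*; (0,2)=+1→O.XX./O..X.; (0,4)=+0→O..XX/O..X.; (1,1)=+1→O..X./OX.X.; (1,2)=+1→O..X./O.XX.; (1,4)=+0→O..X./O..XX
ply 2, O at OX.X./O..X. | (0,2)=-1→OXOX./O..X.*; (0,4)=-1→OX.XO/O..X.; (1,1)=-1→OX.X./OO.X.; (1,2)=-1→OX.X./O.OX.; (1,4)=-1→OX.X./O..XO
ply 3, X at OXOX./O..X. | (0,4)=+0→OXOXX/O..X.; (1,1)=+0→OXOX./OX.X.; (1,2)=+1→OXOX./O.XX.*; (1,4)=+0→OXOX./O..XX
ply 4, O at OXOX./O.XX. | (0,4)=-1→OXOXO/O.XX.*; (1,1)=-1→OXOX./OOXX.; (1,4)=-1→OXOX./O.XXO
ply 5, X at OXOXO/O.XX. | (1,1)=+1→OXOXO/OXXX.*; (1,4)=+1→OXOXO/O.XXX
ply 6: OXOXO/OXXX. is terminal -1 (O); from O..X./O..X. depth 6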